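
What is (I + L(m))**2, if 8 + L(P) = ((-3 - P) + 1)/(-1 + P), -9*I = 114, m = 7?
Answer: 17689/36 ≈ 491.36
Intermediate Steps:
I = -38/3 (I = -1/9*114 = -38/3 ≈ -12.667)
L(P) = -8 + (-2 - P)/(-1 + P) (L(P) = -8 + ((-3 - P) + 1)/(-1 + P) = -8 + (-2 - P)/(-1 + P))
(I + L(m))**2 = (-38/3 + 3*(2 - 3*7)/(-1 + 7))**2 = (-38/3 + 3*(2 - 21)/6)**2 = (-38/3 + 3*(1/6)*(-19))**2 = (-38/3 - 19/2)**2 = (-133/6)**2 = 17689/36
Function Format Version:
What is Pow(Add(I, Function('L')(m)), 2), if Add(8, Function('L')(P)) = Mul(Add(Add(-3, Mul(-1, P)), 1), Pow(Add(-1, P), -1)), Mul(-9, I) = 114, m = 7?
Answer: Rational(17689, 36) ≈ 491.36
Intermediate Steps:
I = Rational(-38, 3) (I = Mul(Rational(-1, 9), 114) = Rational(-38, 3) ≈ -12.667)
Function('L')(P) = Add(-8, Mul(Pow(Add(-1, P), -1), Add(-2, Mul(-1, P)))) (Function('L')(P) = Add(-8, Mul(Add(Add(-3, Mul(-1, P)), 1), Pow(Add(-1, P), -1))) = Add(-8, Mul(Add(-2, Mul(-1, P)), Pow(Add(-1, P), -1))) = Add(-8, Mul(Pow(Add(-1, P), -1), Add(-2, Mul(-1, P)))))
Pow(Add(I, Function('L')(m)), 2) = Pow(Add(Rational(-38, 3), Mul(3, Pow(Add(-1, 7), -1), Add(2, Mul(-3, 7)))), 2) = Pow(Add(Rational(-38, 3), Mul(3, Pow(6, -1), Add(2, -21))), 2) = Pow(Add(Rational(-38, 3), Mul(3, Rational(1, 6), -19)), 2) = Pow(Add(Rational(-38, 3), Rational(-19, 2)), 2) = Pow(Rational(-133, 6), 2) = Rational(17689, 36)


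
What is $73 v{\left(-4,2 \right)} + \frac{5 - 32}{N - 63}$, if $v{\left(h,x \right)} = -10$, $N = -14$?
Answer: $- \frac{56183}{77} \approx -729.65$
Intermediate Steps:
$73 v{\left(-4,2 \right)} + \frac{5 - 32}{N - 63} = 73 \left(-10\right) + \frac{5 - 32}{-14 - 63} = -730 - \frac{27}{-77} = -730 - - \frac{27}{77} = -730 + \frac{27}{77} = - \frac{56183}{77}$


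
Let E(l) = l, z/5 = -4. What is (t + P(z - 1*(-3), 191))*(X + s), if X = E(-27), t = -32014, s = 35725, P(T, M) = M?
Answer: -1136017454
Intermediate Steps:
z = -20 (z = 5*(-4) = -20)
X = -27
(t + P(z - 1*(-3), 191))*(X + s) = (-32014 + 191)*(-27 + 35725) = -31823*35698 = -1136017454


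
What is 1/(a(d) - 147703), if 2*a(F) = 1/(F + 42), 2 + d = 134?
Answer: -348/51400643 ≈ -6.7703e-6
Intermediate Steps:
d = 132 (d = -2 + 134 = 132)
a(F) = 1/(2*(42 + F)) (a(F) = 1/(2*(F + 42)) = 1/(2*(42 + F)))
1/(a(d) - 147703) = 1/(1/(2*(42 + 132)) - 147703) = 1/((1/2)/174 - 147703) = 1/((1/2)*(1/174) - 147703) = 1/(1/348 - 147703) = 1/(-51400643/348) = -348/51400643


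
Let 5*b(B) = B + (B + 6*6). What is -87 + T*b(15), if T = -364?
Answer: -24459/5 ≈ -4891.8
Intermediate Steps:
b(B) = 36/5 + 2*B/5 (b(B) = (B + (B + 6*6))/5 = (B + (B + 36))/5 = (B + (36 + B))/5 = (36 + 2*B)/5 = 36/5 + 2*B/5)
-87 + T*b(15) = -87 - 364*(36/5 + (⅖)*15) = -87 - 364*(36/5 + 6) = -87 - 364*66/5 = -87 - 24024/5 = -24459/5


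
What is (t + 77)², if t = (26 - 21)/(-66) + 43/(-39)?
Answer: 470239225/81796 ≈ 5748.9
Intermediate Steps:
t = -337/286 (t = 5*(-1/66) + 43*(-1/39) = -5/66 - 43/39 = -337/286 ≈ -1.1783)
(t + 77)² = (-337/286 + 77)² = (21685/286)² = 470239225/81796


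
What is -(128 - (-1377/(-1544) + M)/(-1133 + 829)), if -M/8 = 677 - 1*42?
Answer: -52237985/469376 ≈ -111.29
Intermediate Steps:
M = -5080 (M = -8*(677 - 1*42) = -8*(677 - 42) = -8*635 = -5080)
-(128 - (-1377/(-1544) + M)/(-1133 + 829)) = -(128 - (-1377/(-1544) - 5080)/(-1133 + 829)) = -(128 - (-1377*(-1/1544) - 5080)/(-304)) = -(128 - (1377/1544 - 5080)*(-1)/304) = -(128 - (-7842143)*(-1)/(1544*304)) = -(128 - 1*7842143/469376) = -(128 - 7842143/469376) = -1*52237985/469376 = -52237985/469376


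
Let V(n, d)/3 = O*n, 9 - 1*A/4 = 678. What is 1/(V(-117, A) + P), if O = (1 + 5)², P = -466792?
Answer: -1/479428 ≈ -2.0858e-6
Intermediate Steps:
A = -2676 (A = 36 - 4*678 = 36 - 2712 = -2676)
O = 36 (O = 6² = 36)
V(n, d) = 108*n (V(n, d) = 3*(36*n) = 108*n)
1/(V(-117, A) + P) = 1/(108*(-117) - 466792) = 1/(-12636 - 466792) = 1/(-479428) = -1/479428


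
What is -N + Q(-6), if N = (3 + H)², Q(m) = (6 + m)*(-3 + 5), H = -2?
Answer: -1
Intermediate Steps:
Q(m) = 12 + 2*m (Q(m) = (6 + m)*2 = 12 + 2*m)
N = 1 (N = (3 - 2)² = 1² = 1)
-N + Q(-6) = -1*1 + (12 + 2*(-6)) = -1 + (12 - 12) = -1 + 0 = -1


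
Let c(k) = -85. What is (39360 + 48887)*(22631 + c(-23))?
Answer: 1989616862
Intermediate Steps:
(39360 + 48887)*(22631 + c(-23)) = (39360 + 48887)*(22631 - 85) = 88247*22546 = 1989616862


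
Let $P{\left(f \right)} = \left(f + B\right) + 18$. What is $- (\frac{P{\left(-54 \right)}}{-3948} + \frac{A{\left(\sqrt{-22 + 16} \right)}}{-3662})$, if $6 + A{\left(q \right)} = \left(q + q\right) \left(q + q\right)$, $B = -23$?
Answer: $- \frac{167249}{7228788} \approx -0.023137$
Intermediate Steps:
$P{\left(f \right)} = -5 + f$ ($P{\left(f \right)} = \left(f - 23\right) + 18 = \left(-23 + f\right) + 18 = -5 + f$)
$A{\left(q \right)} = -6 + 4 q^{2}$ ($A{\left(q \right)} = -6 + \left(q + q\right) \left(q + q\right) = -6 + 2 q 2 q = -6 + 4 q^{2}$)
$- (\frac{P{\left(-54 \right)}}{-3948} + \frac{A{\left(\sqrt{-22 + 16} \right)}}{-3662}) = - (\frac{-5 - 54}{-3948} + \frac{-6 + 4 \left(\sqrt{-22 + 16}\right)^{2}}{-3662}) = - (\left(-59\right) \left(- \frac{1}{3948}\right) + \left(-6 + 4 \left(\sqrt{-6}\right)^{2}\right) \left(- \frac{1}{3662}\right)) = - (\frac{59}{3948} + \left(-6 + 4 \left(i \sqrt{6}\right)^{2}\right) \left(- \frac{1}{3662}\right)) = - (\frac{59}{3948} + \left(-6 + 4 \left(-6\right)\right) \left(- \frac{1}{3662}\right)) = - (\frac{59}{3948} + \left(-6 - 24\right) \left(- \frac{1}{3662}\right)) = - (\frac{59}{3948} - - \frac{15}{1831}) = - (\frac{59}{3948} + \frac{15}{1831}) = \left(-1\right) \frac{167249}{7228788} = - \frac{167249}{7228788}$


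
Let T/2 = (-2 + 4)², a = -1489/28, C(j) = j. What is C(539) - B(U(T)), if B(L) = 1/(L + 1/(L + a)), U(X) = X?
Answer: 5438323/10092 ≈ 538.88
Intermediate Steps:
a = -1489/28 (a = -1489*1/28 = -1489/28 ≈ -53.179)
T = 8 (T = 2*(-2 + 4)² = 2*2² = 2*4 = 8)
B(L) = 1/(L + 1/(-1489/28 + L)) (B(L) = 1/(L + 1/(L - 1489/28)) = 1/(L + 1/(-1489/28 + L)))
C(539) - B(U(T)) = 539 - (-1489 + 28*8)/(28 - 1489*8 + 28*8²) = 539 - (-1489 + 224)/(28 - 11912 + 28*64) = 539 - (-1265)/(28 - 11912 + 1792) = 539 - (-1265)/(-10092) = 539 - (-1)*(-1265)/10092 = 539 - 1*1265/10092 = 539 - 1265/10092 = 5438323/10092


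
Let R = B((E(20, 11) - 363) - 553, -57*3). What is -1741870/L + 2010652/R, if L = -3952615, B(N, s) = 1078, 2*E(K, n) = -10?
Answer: 113560157012/60870271 ≈ 1865.6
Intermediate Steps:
E(K, n) = -5 (E(K, n) = (½)*(-10) = -5)
R = 1078
-1741870/L + 2010652/R = -1741870/(-3952615) + 2010652/1078 = -1741870*(-1/3952615) + 2010652*(1/1078) = 348374/790523 + 143618/77 = 113560157012/60870271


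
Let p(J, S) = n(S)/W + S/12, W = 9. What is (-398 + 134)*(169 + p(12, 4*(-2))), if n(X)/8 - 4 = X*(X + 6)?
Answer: -147400/3 ≈ -49133.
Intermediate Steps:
n(X) = 32 + 8*X*(6 + X) (n(X) = 32 + 8*(X*(X + 6)) = 32 + 8*(X*(6 + X)) = 32 + 8*X*(6 + X))
p(J, S) = 32/9 + 8*S²/9 + 65*S/12 (p(J, S) = (32 + 8*S² + 48*S)/9 + S/12 = (32 + 8*S² + 48*S)*(⅑) + S*(1/12) = (32/9 + 8*S²/9 + 16*S/3) + S/12 = 32/9 + 8*S²/9 + 65*S/12)
(-398 + 134)*(169 + p(12, 4*(-2))) = (-398 + 134)*(169 + (32/9 + 8*(4*(-2))²/9 + 65*(4*(-2))/12)) = -264*(169 + (32/9 + (8/9)*(-8)² + (65/12)*(-8))) = -264*(169 + (32/9 + (8/9)*64 - 130/3)) = -264*(169 + (32/9 + 512/9 - 130/3)) = -264*(169 + 154/9) = -264*1675/9 = -147400/3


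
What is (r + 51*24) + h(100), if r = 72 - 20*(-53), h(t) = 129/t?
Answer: 235729/100 ≈ 2357.3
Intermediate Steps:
r = 1132 (r = 72 + 1060 = 1132)
(r + 51*24) + h(100) = (1132 + 51*24) + 129/100 = (1132 + 1224) + 129*(1/100) = 2356 + 129/100 = 235729/100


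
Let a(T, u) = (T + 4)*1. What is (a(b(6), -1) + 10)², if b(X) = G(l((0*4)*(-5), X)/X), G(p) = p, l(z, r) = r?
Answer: 225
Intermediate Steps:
b(X) = 1 (b(X) = X/X = 1)
a(T, u) = 4 + T (a(T, u) = (4 + T)*1 = 4 + T)
(a(b(6), -1) + 10)² = ((4 + 1) + 10)² = (5 + 10)² = 15² = 225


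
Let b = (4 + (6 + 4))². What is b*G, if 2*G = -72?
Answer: -7056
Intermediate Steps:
b = 196 (b = (4 + 10)² = 14² = 196)
G = -36 (G = (½)*(-72) = -36)
b*G = 196*(-36) = -7056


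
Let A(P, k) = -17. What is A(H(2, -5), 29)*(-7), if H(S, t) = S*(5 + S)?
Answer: 119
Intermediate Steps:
A(H(2, -5), 29)*(-7) = -17*(-7) = 119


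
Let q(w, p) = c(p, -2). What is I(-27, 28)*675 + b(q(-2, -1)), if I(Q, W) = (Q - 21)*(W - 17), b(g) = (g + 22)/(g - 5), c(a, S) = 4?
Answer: -356426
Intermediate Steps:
q(w, p) = 4
b(g) = (22 + g)/(-5 + g)
I(Q, W) = (-21 + Q)*(-17 + W)
I(-27, 28)*675 + b(q(-2, -1)) = (357 - 21*28 - 17*(-27) - 27*28)*675 + (22 + 4)/(-5 + 4) = (357 - 588 + 459 - 756)*675 + 26/(-1) = -528*675 - 1*26 = -356400 - 26 = -356426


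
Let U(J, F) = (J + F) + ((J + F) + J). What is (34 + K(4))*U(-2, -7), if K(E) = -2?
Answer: -640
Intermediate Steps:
U(J, F) = 2*F + 3*J (U(J, F) = (F + J) + ((F + J) + J) = (F + J) + (F + 2*J) = 2*F + 3*J)
(34 + K(4))*U(-2, -7) = (34 - 2)*(2*(-7) + 3*(-2)) = 32*(-14 - 6) = 32*(-20) = -640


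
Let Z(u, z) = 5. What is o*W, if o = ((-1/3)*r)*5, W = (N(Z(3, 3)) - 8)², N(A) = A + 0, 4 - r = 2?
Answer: -30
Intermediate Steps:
r = 2 (r = 4 - 1*2 = 4 - 2 = 2)
N(A) = A
W = 9 (W = (5 - 8)² = (-3)² = 9)
o = -10/3 (o = (-1/3*2)*5 = (-1*⅓*2)*5 = -⅓*2*5 = -⅔*5 = -10/3 ≈ -3.3333)
o*W = -10/3*9 = -30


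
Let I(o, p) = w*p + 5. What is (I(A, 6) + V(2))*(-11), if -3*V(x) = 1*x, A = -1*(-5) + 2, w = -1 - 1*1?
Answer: 253/3 ≈ 84.333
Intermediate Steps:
w = -2 (w = -1 - 1 = -2)
A = 7 (A = 5 + 2 = 7)
I(o, p) = 5 - 2*p (I(o, p) = -2*p + 5 = 5 - 2*p)
V(x) = -x/3
(I(A, 6) + V(2))*(-11) = ((5 - 2*6) - ⅓*2)*(-11) = ((5 - 12) - ⅔)*(-11) = (-7 - ⅔)*(-11) = -23/3*(-11) = 253/3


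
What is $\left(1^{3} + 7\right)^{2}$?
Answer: $64$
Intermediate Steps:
$\left(1^{3} + 7\right)^{2} = \left(1 + 7\right)^{2} = 8^{2} = 64$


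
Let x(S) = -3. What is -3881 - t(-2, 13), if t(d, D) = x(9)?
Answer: -3878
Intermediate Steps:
t(d, D) = -3
-3881 - t(-2, 13) = -3881 - 1*(-3) = -3881 + 3 = -3878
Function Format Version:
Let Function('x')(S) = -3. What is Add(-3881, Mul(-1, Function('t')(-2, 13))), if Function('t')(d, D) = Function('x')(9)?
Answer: -3878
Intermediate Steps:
Function('t')(d, D) = -3
Add(-3881, Mul(-1, Function('t')(-2, 13))) = Add(-3881, Mul(-1, -3)) = Add(-3881, 3) = -3878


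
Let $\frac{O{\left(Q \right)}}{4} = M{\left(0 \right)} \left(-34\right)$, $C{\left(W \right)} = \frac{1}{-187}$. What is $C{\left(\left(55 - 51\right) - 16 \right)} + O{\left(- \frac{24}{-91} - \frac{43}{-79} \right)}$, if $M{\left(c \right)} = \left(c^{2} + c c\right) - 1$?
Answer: $\frac{25431}{187} \approx 135.99$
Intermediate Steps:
$M{\left(c \right)} = -1 + 2 c^{2}$ ($M{\left(c \right)} = \left(c^{2} + c^{2}\right) - 1 = 2 c^{2} - 1 = -1 + 2 c^{2}$)
$C{\left(W \right)} = - \frac{1}{187}$
$O{\left(Q \right)} = 136$ ($O{\left(Q \right)} = 4 \left(-1 + 2 \cdot 0^{2}\right) \left(-34\right) = 4 \left(-1 + 2 \cdot 0\right) \left(-34\right) = 4 \left(-1 + 0\right) \left(-34\right) = 4 \left(\left(-1\right) \left(-34\right)\right) = 4 \cdot 34 = 136$)
$C{\left(\left(55 - 51\right) - 16 \right)} + O{\left(- \frac{24}{-91} - \frac{43}{-79} \right)} = - \frac{1}{187} + 136 = \frac{25431}{187}$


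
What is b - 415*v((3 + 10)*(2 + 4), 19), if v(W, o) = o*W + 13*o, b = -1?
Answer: -717536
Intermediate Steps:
v(W, o) = 13*o + W*o (v(W, o) = W*o + 13*o = 13*o + W*o)
b - 415*v((3 + 10)*(2 + 4), 19) = -1 - 7885*(13 + (3 + 10)*(2 + 4)) = -1 - 7885*(13 + 13*6) = -1 - 7885*(13 + 78) = -1 - 7885*91 = -1 - 415*1729 = -1 - 717535 = -717536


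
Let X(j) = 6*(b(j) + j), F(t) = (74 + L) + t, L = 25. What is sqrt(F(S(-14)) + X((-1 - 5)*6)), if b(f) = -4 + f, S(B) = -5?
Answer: I*sqrt(362) ≈ 19.026*I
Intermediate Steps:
F(t) = 99 + t (F(t) = (74 + 25) + t = 99 + t)
X(j) = -24 + 12*j (X(j) = 6*((-4 + j) + j) = 6*(-4 + 2*j) = -24 + 12*j)
sqrt(F(S(-14)) + X((-1 - 5)*6)) = sqrt((99 - 5) + (-24 + 12*((-1 - 5)*6))) = sqrt(94 + (-24 + 12*(-6*6))) = sqrt(94 + (-24 + 12*(-36))) = sqrt(94 + (-24 - 432)) = sqrt(94 - 456) = sqrt(-362) = I*sqrt(362)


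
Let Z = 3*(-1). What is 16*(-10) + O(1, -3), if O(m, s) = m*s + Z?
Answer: -166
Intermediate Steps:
Z = -3
O(m, s) = -3 + m*s (O(m, s) = m*s - 3 = -3 + m*s)
16*(-10) + O(1, -3) = 16*(-10) + (-3 + 1*(-3)) = -160 + (-3 - 3) = -160 - 6 = -166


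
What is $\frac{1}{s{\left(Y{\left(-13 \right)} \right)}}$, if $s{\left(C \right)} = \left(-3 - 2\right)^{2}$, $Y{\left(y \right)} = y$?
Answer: $\frac{1}{25} \approx 0.04$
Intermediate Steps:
$s{\left(C \right)} = 25$ ($s{\left(C \right)} = \left(-5\right)^{2} = 25$)
$\frac{1}{s{\left(Y{\left(-13 \right)} \right)}} = \frac{1}{25}$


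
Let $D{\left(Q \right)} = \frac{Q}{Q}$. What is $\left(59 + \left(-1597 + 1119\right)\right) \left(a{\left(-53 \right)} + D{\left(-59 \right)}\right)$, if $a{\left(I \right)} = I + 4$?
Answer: $20112$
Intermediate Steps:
$a{\left(I \right)} = 4 + I$
$D{\left(Q \right)} = 1$
$\left(59 + \left(-1597 + 1119\right)\right) \left(a{\left(-53 \right)} + D{\left(-59 \right)}\right) = \left(59 + \left(-1597 + 1119\right)\right) \left(\left(4 - 53\right) + 1\right) = \left(59 - 478\right) \left(-49 + 1\right) = \left(-419\right) \left(-48\right) = 20112$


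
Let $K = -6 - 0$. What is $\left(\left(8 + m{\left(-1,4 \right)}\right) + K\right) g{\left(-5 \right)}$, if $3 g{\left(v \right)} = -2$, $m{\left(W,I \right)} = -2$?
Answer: $0$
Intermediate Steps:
$K = -6$ ($K = -6 + 0 = -6$)
$g{\left(v \right)} = - \frac{2}{3}$ ($g{\left(v \right)} = \frac{1}{3} \left(-2\right) = - \frac{2}{3}$)
$\left(\left(8 + m{\left(-1,4 \right)}\right) + K\right) g{\left(-5 \right)} = \left(\left(8 - 2\right) - 6\right) \left(- \frac{2}{3}\right) = \left(6 - 6\right) \left(- \frac{2}{3}\right) = 0 \left(- \frac{2}{3}\right) = 0$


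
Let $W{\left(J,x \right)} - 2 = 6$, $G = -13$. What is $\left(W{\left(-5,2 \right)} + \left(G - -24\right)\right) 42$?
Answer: $798$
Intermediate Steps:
$W{\left(J,x \right)} = 8$ ($W{\left(J,x \right)} = 2 + 6 = 8$)
$\left(W{\left(-5,2 \right)} + \left(G - -24\right)\right) 42 = \left(8 - -11\right) 42 = \left(8 + \left(-13 + 24\right)\right) 42 = \left(8 + 11\right) 42 = 19 \cdot 42 = 798$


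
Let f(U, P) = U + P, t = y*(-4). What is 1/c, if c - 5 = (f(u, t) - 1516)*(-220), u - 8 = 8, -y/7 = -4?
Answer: 1/354645 ≈ 2.8197e-6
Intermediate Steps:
y = 28 (y = -7*(-4) = 28)
u = 16 (u = 8 + 8 = 16)
t = -112 (t = 28*(-4) = -112)
f(U, P) = P + U
c = 354645 (c = 5 + ((-112 + 16) - 1516)*(-220) = 5 + (-96 - 1516)*(-220) = 5 - 1612*(-220) = 5 + 354640 = 354645)
1/c = 1/354645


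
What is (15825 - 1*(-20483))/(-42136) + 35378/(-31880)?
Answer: -165511653/83955980 ≈ -1.9714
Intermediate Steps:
(15825 - 1*(-20483))/(-42136) + 35378/(-31880) = (15825 + 20483)*(-1/42136) + 35378*(-1/31880) = 36308*(-1/42136) - 17689/15940 = -9077/10534 - 17689/15940 = -165511653/83955980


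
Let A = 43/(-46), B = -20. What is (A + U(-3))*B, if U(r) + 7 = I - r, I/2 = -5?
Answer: 6870/23 ≈ 298.70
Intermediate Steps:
I = -10 (I = 2*(-5) = -10)
U(r) = -17 - r (U(r) = -7 + (-10 - r) = -17 - r)
A = -43/46 (A = 43*(-1/46) = -43/46 ≈ -0.93478)
(A + U(-3))*B = (-43/46 + (-17 - 1*(-3)))*(-20) = (-43/46 + (-17 + 3))*(-20) = (-43/46 - 14)*(-20) = -687/46*(-20) = 6870/23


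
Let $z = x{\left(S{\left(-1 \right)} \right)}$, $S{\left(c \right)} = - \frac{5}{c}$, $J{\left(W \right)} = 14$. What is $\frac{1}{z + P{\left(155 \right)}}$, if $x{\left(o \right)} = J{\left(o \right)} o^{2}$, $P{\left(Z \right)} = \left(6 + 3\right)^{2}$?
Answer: $\frac{1}{431} \approx 0.0023202$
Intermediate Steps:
$P{\left(Z \right)} = 81$ ($P{\left(Z \right)} = 9^{2} = 81$)
$x{\left(o \right)} = 14 o^{2}$
$z = 350$ ($z = 14 \left(- \frac{5}{-1}\right)^{2} = 14 \left(\left(-5\right) \left(-1\right)\right)^{2} = 14 \cdot 5^{2} = 14 \cdot 25 = 350$)
$\frac{1}{z + P{\left(155 \right)}} = \frac{1}{350 + 81} = \frac{1}{431}$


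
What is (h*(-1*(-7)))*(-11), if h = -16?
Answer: 1232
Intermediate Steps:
(h*(-1*(-7)))*(-11) = -(-16)*(-7)*(-11) = -16*7*(-11) = -112*(-11) = 1232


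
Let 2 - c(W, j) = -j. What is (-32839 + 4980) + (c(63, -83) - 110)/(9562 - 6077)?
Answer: -97088806/3485 ≈ -27859.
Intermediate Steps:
c(W, j) = 2 + j (c(W, j) = 2 - (-1)*j = 2 + j)
(-32839 + 4980) + (c(63, -83) - 110)/(9562 - 6077) = (-32839 + 4980) + ((2 - 83) - 110)/(9562 - 6077) = -27859 + (-81 - 110)/3485 = -27859 - 191*1/3485 = -27859 - 191/3485 = -97088806/3485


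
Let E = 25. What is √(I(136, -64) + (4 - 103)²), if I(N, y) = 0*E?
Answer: 99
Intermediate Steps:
I(N, y) = 0 (I(N, y) = 0*25 = 0)
√(I(136, -64) + (4 - 103)²) = √(0 + (4 - 103)²) = √(0 + (-99)²) = √(0 + 9801) = √9801 = 99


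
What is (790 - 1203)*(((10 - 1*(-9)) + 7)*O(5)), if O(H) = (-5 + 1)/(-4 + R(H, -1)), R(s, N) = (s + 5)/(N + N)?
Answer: -42952/9 ≈ -4772.4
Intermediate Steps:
R(s, N) = (5 + s)/(2*N) (R(s, N) = (5 + s)/((2*N)) = (5 + s)*(1/(2*N)) = (5 + s)/(2*N))
O(H) = -4/(-13/2 - H/2) (O(H) = (-5 + 1)/(-4 + (½)*(5 + H)/(-1)) = -4/(-4 + (½)*(-1)*(5 + H)) = -4/(-4 + (-5/2 - H/2)) = -4/(-13/2 - H/2))
(790 - 1203)*(((10 - 1*(-9)) + 7)*O(5)) = (790 - 1203)*(((10 - 1*(-9)) + 7)*(8/(13 + 5))) = -413*((10 + 9) + 7)*8/18 = -413*(19 + 7)*8*(1/18) = -10738*4/9 = -413*104/9 = -42952/9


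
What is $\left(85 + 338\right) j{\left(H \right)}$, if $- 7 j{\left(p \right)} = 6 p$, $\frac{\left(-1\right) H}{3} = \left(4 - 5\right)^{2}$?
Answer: $\frac{7614}{7} \approx 1087.7$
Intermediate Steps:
$H = -3$ ($H = - 3 \left(4 - 5\right)^{2} = - 3 \left(-1\right)^{2} = \left(-3\right) 1 = -3$)
$j{\left(p \right)} = - \frac{6 p}{7}$
$\left(85 + 338\right) j{\left(H \right)} = \left(85 + 338\right) \left(\left(- \frac{6}{7}\right) \left(-3\right)\right) = 423 \cdot \frac{18}{7} = \frac{7614}{7}$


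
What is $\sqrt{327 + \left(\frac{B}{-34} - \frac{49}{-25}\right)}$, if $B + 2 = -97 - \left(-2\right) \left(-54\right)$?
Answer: $\frac{\sqrt{9682894}}{170} \approx 18.304$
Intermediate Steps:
$B = -207$ ($B = -2 - \left(97 - -108\right) = -2 - 205 = -207$)
$\sqrt{327 + \left(\frac{B}{-34} - \frac{49}{-25}\right)} = \sqrt{327 - \left(- \frac{207}{34} - \frac{49}{25}\right)} = \sqrt{327 - - \frac{6841}{850}} = \sqrt{327 + \left(\frac{207}{34} + \frac{49}{25}\right)} = \sqrt{327 + \frac{6841}{850}} = \sqrt{\frac{284791}{850}} = \frac{\sqrt{9682894}}{170}$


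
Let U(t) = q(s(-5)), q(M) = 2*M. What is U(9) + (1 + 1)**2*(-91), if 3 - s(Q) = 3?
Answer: -364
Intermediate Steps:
s(Q) = 0 (s(Q) = 3 - 1*3 = 3 - 3 = 0)
U(t) = 0 (U(t) = 2*0 = 0)
U(9) + (1 + 1)**2*(-91) = 0 + (1 + 1)**2*(-91) = 0 + 2**2*(-91) = 0 + 4*(-91) = 0 - 364 = -364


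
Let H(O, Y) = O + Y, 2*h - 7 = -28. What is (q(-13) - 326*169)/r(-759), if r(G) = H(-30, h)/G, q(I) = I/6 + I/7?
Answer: -585471601/567 ≈ -1.0326e+6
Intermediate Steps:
h = -21/2 (h = 7/2 + (1/2)*(-28) = 7/2 - 14 = -21/2 ≈ -10.500)
q(I) = 13*I/42 (q(I) = I*(1/6) + I*(1/7) = I/6 + I/7 = 13*I/42)
r(G) = -81/(2*G) (r(G) = (-30 - 21/2)/G = -81/(2*G))
(q(-13) - 326*169)/r(-759) = ((13/42)*(-13) - 326*169)/((-81/2/(-759))) = (-169/42 - 55094)/((-81/2*(-1/759))) = -2314117/(42*27/506) = -2314117/42*506/27 = -585471601/567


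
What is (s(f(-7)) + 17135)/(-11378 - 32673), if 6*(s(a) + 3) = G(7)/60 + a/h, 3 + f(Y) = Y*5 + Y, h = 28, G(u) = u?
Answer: -21586007/55504260 ≈ -0.38891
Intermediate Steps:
f(Y) = -3 + 6*Y (f(Y) = -3 + (Y*5 + Y) = -3 + (5*Y + Y) = -3 + 6*Y)
s(a) = -1073/360 + a/168 (s(a) = -3 + (7/60 + a/28)/6 = -3 + (7/360 + a/168) = -1073/360 + a/168)
(s(f(-7)) + 17135)/(-11378 - 32673) = ((-1073/360 + (-3 + 6*(-7))/168) + 17135)/(-11378 - 32673) = ((-1073/360 + (-3 - 42)/168) + 17135)/(-44051) = ((-1073/360 + (1/168)*(-45)) + 17135)*(-1/44051) = ((-1073/360 - 15/56) + 17135)*(-1/44051) = (-4093/1260 + 17135)*(-1/44051) = (21586007/1260)*(-1/44051) = -21586007/55504260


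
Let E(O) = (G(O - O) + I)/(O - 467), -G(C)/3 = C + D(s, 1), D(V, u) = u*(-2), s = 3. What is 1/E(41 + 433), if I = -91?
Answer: -7/85 ≈ -0.082353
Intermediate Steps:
D(V, u) = -2*u
G(C) = 6 - 3*C (G(C) = -3*(C - 2*1) = -3*(C - 2) = -3*(-2 + C) = 6 - 3*C)
E(O) = -85/(-467 + O) (E(O) = ((6 - 3*(O - O)) - 91)/(O - 467) = ((6 - 3*0) - 91)/(-467 + O) = ((6 + 0) - 91)/(-467 + O) = (6 - 91)/(-467 + O) = -85/(-467 + O))
1/E(41 + 433) = 1/(-85/(-467 + (41 + 433))) = 1/(-85/(-467 + 474)) = 1/(-85/7) = -7/85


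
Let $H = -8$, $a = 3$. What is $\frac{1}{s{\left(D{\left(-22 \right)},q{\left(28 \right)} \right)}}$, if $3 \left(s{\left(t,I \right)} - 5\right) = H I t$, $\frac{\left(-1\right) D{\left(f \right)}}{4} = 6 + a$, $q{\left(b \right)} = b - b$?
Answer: $\frac{1}{5} \approx 0.2$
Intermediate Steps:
$q{\left(b \right)} = 0$
$D{\left(f \right)} = -36$ ($D{\left(f \right)} = - 4 \left(6 + 3\right) = \left(-4\right) 9 = -36$)
$s{\left(t,I \right)} = 5 - \frac{8 I t}{3}$ ($s{\left(t,I \right)} = 5 + \frac{- 8 I t}{3} = 5 + \frac{\left(-8\right) I t}{3} = 5 - \frac{8 I t}{3}$)
$\frac{1}{s{\left(D{\left(-22 \right)},q{\left(28 \right)} \right)}} = \frac{1}{5 - 0 \left(-36\right)} = \frac{1}{5 + 0} = \frac{1}{5}$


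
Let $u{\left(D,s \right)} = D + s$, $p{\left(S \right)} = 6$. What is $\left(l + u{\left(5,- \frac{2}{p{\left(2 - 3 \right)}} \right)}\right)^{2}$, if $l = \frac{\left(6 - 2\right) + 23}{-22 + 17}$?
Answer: $\frac{121}{225} \approx 0.53778$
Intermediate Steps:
$l = - \frac{27}{5}$ ($l = \frac{4 + 23}{-5} = 27 \left(- \frac{1}{5}\right) = - \frac{27}{5} \approx -5.4$)
$\left(l + u{\left(5,- \frac{2}{p{\left(2 - 3 \right)}} \right)}\right)^{2} = \left(- \frac{27}{5} + \left(5 - \frac{2}{6}\right)\right)^{2} = \left(- \frac{27}{5} + \left(5 - \frac{1}{3}\right)\right)^{2} = \left(- \frac{27}{5} + \frac{14}{3}\right)^{2} = \left(- \frac{11}{15}\right)^{2} = \frac{121}{225}$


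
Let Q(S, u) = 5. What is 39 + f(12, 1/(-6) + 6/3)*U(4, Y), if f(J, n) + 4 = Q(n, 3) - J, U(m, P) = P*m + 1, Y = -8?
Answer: 380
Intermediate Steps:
U(m, P) = 1 + P*m
f(J, n) = 1 - J (f(J, n) = -4 + (5 - J) = 1 - J)
39 + f(12, 1/(-6) + 6/3)*U(4, Y) = 39 + (1 - 1*12)*(1 - 8*4) = 39 + (1 - 12)*(1 - 32) = 39 - 11*(-31) = 39 + 341 = 380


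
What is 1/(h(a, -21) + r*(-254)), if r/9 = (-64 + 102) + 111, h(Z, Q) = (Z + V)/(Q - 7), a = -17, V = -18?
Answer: -4/1362451 ≈ -2.9359e-6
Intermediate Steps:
h(Z, Q) = (-18 + Z)/(-7 + Q) (h(Z, Q) = (Z - 18)/(Q - 7) = (-18 + Z)/(-7 + Q))
r = 1341 (r = 9*((-64 + 102) + 111) = 9*(38 + 111) = 9*149 = 1341)
1/(h(a, -21) + r*(-254)) = 1/((-18 - 17)/(-7 - 21) + 1341*(-254)) = 1/(-35/(-28) - 340614) = 1/(-1/28*(-35) - 340614) = 1/(5/4 - 340614) = 1/(-1362451/4) = -4/1362451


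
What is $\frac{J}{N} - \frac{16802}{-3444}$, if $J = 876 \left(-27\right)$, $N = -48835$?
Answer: $\frac{450991579}{84093870} \approx 5.363$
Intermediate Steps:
$J = -23652$
$\frac{J}{N} - \frac{16802}{-3444} = - \frac{23652}{-48835} - \frac{16802}{-3444} = \left(-23652\right) \left(- \frac{1}{48835}\right) - - \frac{8401}{1722} = \frac{23652}{48835} + \frac{8401}{1722} = \frac{450991579}{84093870}$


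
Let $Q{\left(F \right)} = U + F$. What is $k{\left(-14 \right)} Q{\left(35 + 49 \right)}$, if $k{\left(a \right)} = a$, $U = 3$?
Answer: $-1218$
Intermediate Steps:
$Q{\left(F \right)} = 3 + F$
$k{\left(-14 \right)} Q{\left(35 + 49 \right)} = - 14 \left(3 + \left(35 + 49\right)\right) = - 14 \left(3 + 84\right) = \left(-14\right) 87 = -1218$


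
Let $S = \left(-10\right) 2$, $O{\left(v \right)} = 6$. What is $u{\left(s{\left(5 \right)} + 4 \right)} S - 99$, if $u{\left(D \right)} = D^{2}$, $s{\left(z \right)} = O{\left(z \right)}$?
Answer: $-2099$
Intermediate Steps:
$S = -20$
$s{\left(z \right)} = 6$
$u{\left(s{\left(5 \right)} + 4 \right)} S - 99 = \left(6 + 4\right)^{2} \left(-20\right) - 99 = 10^{2} \left(-20\right) - 99 = 100 \left(-20\right) - 99 = -2000 - 99 = -2099$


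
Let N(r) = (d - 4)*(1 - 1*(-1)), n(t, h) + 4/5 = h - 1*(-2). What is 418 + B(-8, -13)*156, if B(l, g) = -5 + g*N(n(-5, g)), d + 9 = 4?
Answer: 36142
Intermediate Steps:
d = -5 (d = -9 + 4 = -5)
n(t, h) = 6/5 + h (n(t, h) = -⅘ + (h - 1*(-2)) = -⅘ + (h + 2) = -⅘ + (2 + h) = 6/5 + h)
N(r) = -18 (N(r) = (-5 - 4)*(1 - 1*(-1)) = -9*(1 + 1) = -9*2 = -18)
B(l, g) = -5 - 18*g (B(l, g) = -5 + g*(-18) = -5 - 18*g)
418 + B(-8, -13)*156 = 418 + (-5 - 18*(-13))*156 = 418 + (-5 + 234)*156 = 418 + 229*156 = 418 + 35724 = 36142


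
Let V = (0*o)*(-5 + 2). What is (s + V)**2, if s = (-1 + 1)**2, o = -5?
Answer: 0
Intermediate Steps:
s = 0 (s = 0**2 = 0)
V = 0 (V = (0*(-5))*(-5 + 2) = 0*(-3) = 0)
(s + V)**2 = (0 + 0)**2 = 0**2 = 0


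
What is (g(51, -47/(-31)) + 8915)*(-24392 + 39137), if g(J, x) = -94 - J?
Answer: 129313650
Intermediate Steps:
(g(51, -47/(-31)) + 8915)*(-24392 + 39137) = ((-94 - 1*51) + 8915)*(-24392 + 39137) = ((-94 - 51) + 8915)*14745 = (-145 + 8915)*14745 = 8770*14745 = 129313650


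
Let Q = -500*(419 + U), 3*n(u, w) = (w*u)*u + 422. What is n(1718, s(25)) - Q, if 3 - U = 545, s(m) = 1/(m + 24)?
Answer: -2022766/49 ≈ -41281.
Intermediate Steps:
s(m) = 1/(24 + m)
U = -542 (U = 3 - 1*545 = 3 - 545 = -542)
n(u, w) = 422/3 + w*u²/3 (n(u, w) = ((w*u)*u + 422)/3 = ((u*w)*u + 422)/3 = (w*u² + 422)/3 = (422 + w*u²)/3 = 422/3 + w*u²/3)
Q = 61500 (Q = -500*(419 - 542) = -500*(-123) = 61500)
n(1718, s(25)) - Q = (422/3 + (⅓)*1718²/(24 + 25)) - 1*61500 = (422/3 + (⅓)*2951524/49) - 61500 = (422/3 + (⅓)*(1/49)*2951524) - 61500 = (422/3 + 2951524/147) - 61500 = 990734/49 - 61500 = -2022766/49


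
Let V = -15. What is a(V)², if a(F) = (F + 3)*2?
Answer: 576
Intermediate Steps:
a(F) = 6 + 2*F (a(F) = (3 + F)*2 = 6 + 2*F)
a(V)² = (6 + 2*(-15))² = (6 - 30)² = (-24)² = 576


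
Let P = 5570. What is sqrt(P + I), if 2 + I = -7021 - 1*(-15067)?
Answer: sqrt(13614) ≈ 116.68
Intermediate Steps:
I = 8044 (I = -2 + (-7021 - 1*(-15067)) = -2 + (-7021 + 15067) = -2 + 8046 = 8044)
sqrt(P + I) = sqrt(5570 + 8044) = sqrt(13614)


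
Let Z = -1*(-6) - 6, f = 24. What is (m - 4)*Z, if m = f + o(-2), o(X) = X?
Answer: 0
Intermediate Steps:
m = 22 (m = 24 - 2 = 22)
Z = 0 (Z = 6 - 6 = 0)
(m - 4)*Z = (22 - 4)*0 = 18*0 = 0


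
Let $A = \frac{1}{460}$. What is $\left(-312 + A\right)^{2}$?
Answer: $\frac{20597703361}{211600} \approx 97343.0$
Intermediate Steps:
$A = \frac{1}{460} \approx 0.0021739$
$\left(-312 + A\right)^{2} = \left(-312 + \frac{1}{460}\right)^{2} = \left(- \frac{143519}{460}\right)^{2} = \frac{20597703361}{211600}$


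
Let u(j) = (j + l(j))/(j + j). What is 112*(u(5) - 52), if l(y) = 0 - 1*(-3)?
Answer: -28672/5 ≈ -5734.4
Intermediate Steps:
l(y) = 3 (l(y) = 0 + 3 = 3)
u(j) = (3 + j)/(2*j) (u(j) = (j + 3)/(j + j) = (3 + j)/((2*j)) = (3 + j)*(1/(2*j)) = (3 + j)/(2*j))
112*(u(5) - 52) = 112*((½)*(3 + 5)/5 - 52) = 112*((½)*(⅕)*8 - 52) = 112*(⅘ - 52) = 112*(-256/5) = -28672/5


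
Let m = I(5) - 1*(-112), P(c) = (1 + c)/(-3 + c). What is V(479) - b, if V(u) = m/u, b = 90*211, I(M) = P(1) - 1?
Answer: -9096100/479 ≈ -18990.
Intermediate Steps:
P(c) = (1 + c)/(-3 + c)
I(M) = -2 (I(M) = (1 + 1)/(-3 + 1) - 1 = 2/(-2) - 1 = -1/2*2 - 1 = -1 - 1 = -2)
m = 110 (m = -2 - 1*(-112) = -2 + 112 = 110)
b = 18990
V(u) = 110/u
V(479) - b = 110/479 - 1*18990 = 110*(1/479) - 18990 = 110/479 - 18990 = -9096100/479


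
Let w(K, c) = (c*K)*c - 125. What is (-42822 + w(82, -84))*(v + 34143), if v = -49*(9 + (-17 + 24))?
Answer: 17868581555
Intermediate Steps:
w(K, c) = -125 + K*c² (w(K, c) = (K*c)*c - 125 = K*c² - 125 = -125 + K*c²)
v = -784 (v = -49*(9 + 7) = -49*16 = -784)
(-42822 + w(82, -84))*(v + 34143) = (-42822 + (-125 + 82*(-84)²))*(-784 + 34143) = (-42822 + (-125 + 82*7056))*33359 = (-42822 + (-125 + 578592))*33359 = (-42822 + 578467)*33359 = 535645*33359 = 17868581555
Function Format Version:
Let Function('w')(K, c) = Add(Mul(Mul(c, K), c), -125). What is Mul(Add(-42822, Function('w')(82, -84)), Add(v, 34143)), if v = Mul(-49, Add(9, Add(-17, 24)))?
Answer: 17868581555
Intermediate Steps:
Function('w')(K, c) = Add(-125, Mul(K, Pow(c, 2))) (Function('w')(K, c) = Add(Mul(Mul(K, c), c), -125) = Add(Mul(K, Pow(c, 2)), -125) = Add(-125, Mul(K, Pow(c, 2))))
v = -784 (v = Mul(-49, Add(9, 7)) = Mul(-49, 16) = -784)
Mul(Add(-42822, Function('w')(82, -84)), Add(v, 34143)) = Mul(Add(-42822, Add(-125, Mul(82, Pow(-84, 2)))), Add(-784, 34143)) = Mul(Add(-42822, Add(-125, Mul(82, 7056))), 33359) = Mul(Add(-42822, Add(-125, 578592)), 33359) = Mul(Add(-42822, 578467), 33359) = Mul(535645, 33359) = 17868581555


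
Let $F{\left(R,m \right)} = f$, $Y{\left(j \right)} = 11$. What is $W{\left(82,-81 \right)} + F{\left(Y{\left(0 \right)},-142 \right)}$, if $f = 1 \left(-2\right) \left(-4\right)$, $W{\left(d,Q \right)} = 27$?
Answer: $35$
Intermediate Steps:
$f = 8$ ($f = \left(-2\right) \left(-4\right) = 8$)
$F{\left(R,m \right)} = 8$
$W{\left(82,-81 \right)} + F{\left(Y{\left(0 \right)},-142 \right)} = 27 + 8 = 35$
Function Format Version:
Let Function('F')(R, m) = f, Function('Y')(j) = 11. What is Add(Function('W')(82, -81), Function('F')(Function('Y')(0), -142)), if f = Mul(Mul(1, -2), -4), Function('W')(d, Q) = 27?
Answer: 35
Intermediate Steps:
f = 8 (f = Mul(-2, -4) = 8)
Function('F')(R, m) = 8
Add(Function('W')(82, -81), Function('F')(Function('Y')(0), -142)) = Add(27, 8) = 35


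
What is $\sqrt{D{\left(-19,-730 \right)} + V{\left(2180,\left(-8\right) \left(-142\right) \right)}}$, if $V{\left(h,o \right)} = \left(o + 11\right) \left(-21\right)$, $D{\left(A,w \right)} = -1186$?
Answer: $i \sqrt{25273} \approx 158.97 i$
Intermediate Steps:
$V{\left(h,o \right)} = -231 - 21 o$ ($V{\left(h,o \right)} = \left(11 + o\right) \left(-21\right) = -231 - 21 o$)
$\sqrt{D{\left(-19,-730 \right)} + V{\left(2180,\left(-8\right) \left(-142\right) \right)}} = \sqrt{-1186 - \left(231 + 21 \left(\left(-8\right) \left(-142\right)\right)\right)} = \sqrt{-1186 - 24087} = \sqrt{-25273} = i \sqrt{25273}$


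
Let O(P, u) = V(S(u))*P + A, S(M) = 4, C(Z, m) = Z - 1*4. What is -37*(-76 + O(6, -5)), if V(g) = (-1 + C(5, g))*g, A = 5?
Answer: 2627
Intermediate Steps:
C(Z, m) = -4 + Z (C(Z, m) = Z - 4 = -4 + Z)
V(g) = 0 (V(g) = (-1 + (-4 + 5))*g = (-1 + 1)*g = 0*g = 0)
O(P, u) = 5 (O(P, u) = 0*P + 5 = 0 + 5 = 5)
-37*(-76 + O(6, -5)) = -37*(-76 + 5) = -37*(-71) = 2627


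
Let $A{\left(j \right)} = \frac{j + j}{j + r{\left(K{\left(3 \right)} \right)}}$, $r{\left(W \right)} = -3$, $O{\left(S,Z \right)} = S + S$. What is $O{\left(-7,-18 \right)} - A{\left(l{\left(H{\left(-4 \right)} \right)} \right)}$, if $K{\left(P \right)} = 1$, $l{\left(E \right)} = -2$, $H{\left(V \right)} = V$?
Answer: $- \frac{74}{5} \approx -14.8$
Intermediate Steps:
$O{\left(S,Z \right)} = 2 S$
$A{\left(j \right)} = \frac{2 j}{-3 + j}$ ($A{\left(j \right)} = \frac{j + j}{j - 3} = \frac{2 j}{-3 + j}$)
$O{\left(-7,-18 \right)} - A{\left(l{\left(H{\left(-4 \right)} \right)} \right)} = 2 \left(-7\right) - 2 \left(-2\right) \frac{1}{-3 - 2} = -14 - 2 \left(-2\right) \frac{1}{-5} = -14 - 2 \left(-2\right) \left(- \frac{1}{5}\right) = -14 - \frac{4}{5} = - \frac{74}{5}$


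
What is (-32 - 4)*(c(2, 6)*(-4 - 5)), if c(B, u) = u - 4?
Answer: 648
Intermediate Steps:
c(B, u) = -4 + u
(-32 - 4)*(c(2, 6)*(-4 - 5)) = (-32 - 4)*((-4 + 6)*(-4 - 5)) = -72*(-9) = -36*(-18) = 648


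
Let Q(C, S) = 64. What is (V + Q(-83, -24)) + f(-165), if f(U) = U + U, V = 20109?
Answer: 19843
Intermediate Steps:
f(U) = 2*U
(V + Q(-83, -24)) + f(-165) = (20109 + 64) + 2*(-165) = 20173 - 330 = 19843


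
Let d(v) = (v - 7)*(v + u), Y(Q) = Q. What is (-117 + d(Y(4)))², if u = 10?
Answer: 25281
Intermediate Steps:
d(v) = (-7 + v)*(10 + v) (d(v) = (v - 7)*(v + 10) = (-7 + v)*(10 + v))
(-117 + d(Y(4)))² = (-117 + (-70 + 4² + 3*4))² = (-117 + (-70 + 16 + 12))² = (-117 - 42)² = (-159)² = 25281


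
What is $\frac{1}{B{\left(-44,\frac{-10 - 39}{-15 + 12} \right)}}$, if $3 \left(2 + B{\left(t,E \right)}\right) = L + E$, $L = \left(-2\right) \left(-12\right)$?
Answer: $\frac{9}{103} \approx 0.087379$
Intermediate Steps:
$L = 24$
$B{\left(t,E \right)} = 6 + \frac{E}{3}$ ($B{\left(t,E \right)} = -2 + \frac{24 + E}{3} = -2 + \left(8 + \frac{E}{3}\right) = 6 + \frac{E}{3}$)
$\frac{1}{B{\left(-44,\frac{-10 - 39}{-15 + 12} \right)}} = \frac{1}{6 + \frac{\left(-10 - 39\right) \frac{1}{-15 + 12}}{3}} = \frac{1}{6 + \frac{\left(-49\right) \frac{1}{-3}}{3}} = \frac{1}{6 + \frac{\left(-49\right) \left(- \frac{1}{3}\right)}{3}} = \frac{1}{6 + \frac{1}{3} \cdot \frac{49}{3}} = \frac{1}{6 + \frac{49}{9}} = \frac{1}{\frac{103}{9}} = \frac{9}{103}$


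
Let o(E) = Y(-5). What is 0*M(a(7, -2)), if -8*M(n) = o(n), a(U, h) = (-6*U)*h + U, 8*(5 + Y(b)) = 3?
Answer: 0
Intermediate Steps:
Y(b) = -37/8 (Y(b) = -5 + (⅛)*3 = -5 + 3/8 = -37/8)
o(E) = -37/8
a(U, h) = U - 6*U*h (a(U, h) = -6*U*h + U = U - 6*U*h)
M(n) = 37/64 (M(n) = -⅛*(-37/8) = 37/64)
0*M(a(7, -2)) = 0*(37/64) = 0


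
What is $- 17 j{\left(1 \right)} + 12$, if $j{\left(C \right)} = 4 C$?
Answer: $-56$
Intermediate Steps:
$- 17 j{\left(1 \right)} + 12 = - 17 \cdot 4 \cdot 1 + 12 = \left(-17\right) 4 + 12 = -68 + 12 = -56$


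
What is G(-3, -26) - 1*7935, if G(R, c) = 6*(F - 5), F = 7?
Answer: -7923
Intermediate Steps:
G(R, c) = 12 (G(R, c) = 6*(7 - 5) = 6*2 = 12)
G(-3, -26) - 1*7935 = 12 - 1*7935 = 12 - 7935 = -7923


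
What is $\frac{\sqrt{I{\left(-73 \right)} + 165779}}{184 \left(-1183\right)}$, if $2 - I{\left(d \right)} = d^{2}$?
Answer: $- \frac{3 \sqrt{4457}}{108836} \approx -0.0018402$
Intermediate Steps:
$I{\left(d \right)} = 2 - d^{2}$
$\frac{\sqrt{I{\left(-73 \right)} + 165779}}{184 \left(-1183\right)} = \frac{\sqrt{\left(2 - \left(-73\right)^{2}\right) + 165779}}{184 \left(-1183\right)} = \frac{\sqrt{\left(2 - 5329\right) + 165779}}{-217672} = \sqrt{\left(2 - 5329\right) + 165779} \left(- \frac{1}{217672}\right) = \sqrt{-5327 + 165779} \left(- \frac{1}{217672}\right) = \sqrt{160452} \left(- \frac{1}{217672}\right) = 6 \sqrt{4457} \left(- \frac{1}{217672}\right) = - \frac{3 \sqrt{4457}}{108836}$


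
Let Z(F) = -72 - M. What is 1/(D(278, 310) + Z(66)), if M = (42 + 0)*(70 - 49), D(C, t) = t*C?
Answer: 1/85226 ≈ 1.1734e-5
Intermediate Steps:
D(C, t) = C*t
M = 882 (M = 42*21 = 882)
Z(F) = -954 (Z(F) = -72 - 1*882 = -72 - 882 = -954)
1/(D(278, 310) + Z(66)) = 1/(278*310 - 954) = 1/(86180 - 954) = 1/85226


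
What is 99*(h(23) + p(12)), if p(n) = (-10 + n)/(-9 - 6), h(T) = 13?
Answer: 6369/5 ≈ 1273.8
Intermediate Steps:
p(n) = 2/3 - n/15 (p(n) = (-10 + n)/(-15) = (-10 + n)*(-1/15) = 2/3 - n/15)
99*(h(23) + p(12)) = 99*(13 + (2/3 - 1/15*12)) = 99*(13 + (2/3 - 4/5)) = 99*(13 - 2/15) = 99*(193/15) = 6369/5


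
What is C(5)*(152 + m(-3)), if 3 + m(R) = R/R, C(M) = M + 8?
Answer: 1950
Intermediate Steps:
C(M) = 8 + M
m(R) = -2 (m(R) = -3 + R/R = -3 + 1 = -2)
C(5)*(152 + m(-3)) = (8 + 5)*(152 - 2) = 13*150 = 1950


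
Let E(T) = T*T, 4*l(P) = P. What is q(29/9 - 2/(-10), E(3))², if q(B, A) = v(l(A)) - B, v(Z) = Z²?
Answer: 1394761/518400 ≈ 2.6905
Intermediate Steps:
l(P) = P/4
E(T) = T²
q(B, A) = -B + A²/16 (q(B, A) = (A/4)² - B = A²/16 - B = -B + A²/16)
q(29/9 - 2/(-10), E(3))² = (-(29/9 - 2/(-10)) + (3²)²/16)² = (-(29*(⅑) - 2*(-⅒)) + (1/16)*9²)² = (-(29/9 + ⅕) + (1/16)*81)² = (-1*154/45 + 81/16)² = (-154/45 + 81/16)² = (1181/720)² = 1394761/518400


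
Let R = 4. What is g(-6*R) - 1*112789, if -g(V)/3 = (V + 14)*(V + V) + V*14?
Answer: -113221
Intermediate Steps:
g(V) = -42*V - 6*V*(14 + V) (g(V) = -3*((V + 14)*(V + V) + V*14) = -3*((14 + V)*(2*V) + 14*V) = -3*(2*V*(14 + V) + 14*V) = -3*(14*V + 2*V*(14 + V)) = -42*V - 6*V*(14 + V))
g(-6*R) - 1*112789 = -6*(-6*4)*(21 - 6*4) - 1*112789 = -6*(-24)*(21 - 24) - 112789 = -6*(-24)*(-3) - 112789 = -432 - 112789 = -113221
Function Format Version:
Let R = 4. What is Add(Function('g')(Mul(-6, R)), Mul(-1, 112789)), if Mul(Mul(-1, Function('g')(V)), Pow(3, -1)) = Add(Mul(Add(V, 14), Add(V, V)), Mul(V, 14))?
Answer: -113221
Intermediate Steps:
Function('g')(V) = Add(Mul(-42, V), Mul(-6, V, Add(14, V))) (Function('g')(V) = Mul(-3, Add(Mul(Add(V, 14), Add(V, V)), Mul(V, 14))) = Mul(-3, Add(Mul(Add(14, V), Mul(2, V)), Mul(14, V))) = Mul(-3, Add(Mul(2, V, Add(14, V)), Mul(14, V))) = Mul(-3, Add(Mul(14, V), Mul(2, V, Add(14, V)))) = Add(Mul(-42, V), Mul(-6, V, Add(14, V))))
Add(Function('g')(Mul(-6, R)), Mul(-1, 112789)) = Add(Mul(-6, Mul(-6, 4), Add(21, Mul(-6, 4))), Mul(-1, 112789)) = Add(Mul(-6, -24, Add(21, -24)), -112789) = Add(Mul(-6, -24, -3), -112789) = Add(-432, -112789) = -113221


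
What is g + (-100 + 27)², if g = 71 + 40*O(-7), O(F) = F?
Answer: 5120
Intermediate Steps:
g = -209 (g = 71 + 40*(-7) = 71 - 280 = -209)
g + (-100 + 27)² = -209 + (-100 + 27)² = -209 + (-73)² = -209 + 5329 = 5120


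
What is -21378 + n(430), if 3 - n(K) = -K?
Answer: -20945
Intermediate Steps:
n(K) = 3 + K (n(K) = 3 - (-1)*K = 3 + K)
-21378 + n(430) = -21378 + (3 + 430) = -21378 + 433 = -20945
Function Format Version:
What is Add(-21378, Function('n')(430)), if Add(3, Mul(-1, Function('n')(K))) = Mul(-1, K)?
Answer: -20945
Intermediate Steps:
Function('n')(K) = Add(3, K) (Function('n')(K) = Add(3, Mul(-1, Mul(-1, K))) = Add(3, K))
Add(-21378, Function('n')(430)) = Add(-21378, Add(3, 430)) = Add(-21378, 433) = -20945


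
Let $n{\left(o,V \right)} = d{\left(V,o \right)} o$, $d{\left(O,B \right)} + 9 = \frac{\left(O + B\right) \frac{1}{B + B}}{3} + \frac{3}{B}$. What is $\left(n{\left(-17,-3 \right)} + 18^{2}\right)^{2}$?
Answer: $\frac{2044900}{9} \approx 2.2721 \cdot 10^{5}$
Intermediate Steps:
$d{\left(O,B \right)} = -9 + \frac{3}{B} + \frac{B + O}{6 B}$ ($d{\left(O,B \right)} = -9 + \left(\frac{\left(O + B\right) \frac{1}{B + B}}{3} + \frac{3}{B}\right) = -9 + \left(\frac{B + O}{2 B} \frac{1}{3} + \frac{3}{B}\right) = -9 + \left(\frac{B + O}{6 B} + \frac{3}{B}\right) = -9 + \left(\frac{3}{B} + \frac{B + O}{6 B}\right) = -9 + \frac{3}{B} + \frac{B + O}{6 B}$)
$n{\left(o,V \right)} = 3 - \frac{53 o}{6} + \frac{V}{6}$ ($n{\left(o,V \right)} = \frac{18 + V - 53 o}{6 o} o = 3 - \frac{53 o}{6} + \frac{V}{6}$)
$\left(n{\left(-17,-3 \right)} + 18^{2}\right)^{2} = \left(\left(3 - - \frac{901}{6} + \frac{1}{6} \left(-3\right)\right) + 18^{2}\right)^{2} = \left(\left(3 + \frac{901}{6} - \frac{1}{2}\right) + 324\right)^{2} = \left(\frac{458}{3} + 324\right)^{2} = \left(\frac{1430}{3}\right)^{2} = \frac{2044900}{9}$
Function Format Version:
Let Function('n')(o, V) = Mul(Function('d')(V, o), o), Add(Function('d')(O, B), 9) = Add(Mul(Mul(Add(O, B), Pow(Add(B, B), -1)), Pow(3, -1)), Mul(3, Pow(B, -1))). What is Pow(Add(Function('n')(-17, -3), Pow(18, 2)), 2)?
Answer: Rational(2044900, 9) ≈ 2.2721e+5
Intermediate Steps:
Function('d')(O, B) = Add(-9, Mul(3, Pow(B, -1)), Mul(Rational(1, 6), Pow(B, -1), Add(B, O))) (Function('d')(O, B) = Add(-9, Add(Mul(Mul(Add(O, B), Pow(Add(B, B), -1)), Pow(3, -1)), Mul(3, Pow(B, -1)))) = Add(-9, Add(Mul(Mul(Add(B, O), Pow(Mul(2, B), -1)), Rational(1, 3)), Mul(3, Pow(B, -1)))) = Add(-9, Add(Mul(Mul(Add(B, O), Mul(Rational(1, 2), Pow(B, -1))), Rational(1, 3)), Mul(3, Pow(B, -1)))) = Add(-9, Add(Mul(Mul(Rational(1, 2), Pow(B, -1), Add(B, O)), Rational(1, 3)), Mul(3, Pow(B, -1)))) = Add(-9, Add(Mul(Rational(1, 6), Pow(B, -1), Add(B, O)), Mul(3, Pow(B, -1)))) = Add(-9, Add(Mul(3, Pow(B, -1)), Mul(Rational(1, 6), Pow(B, -1), Add(B, O)))) = Add(-9, Mul(3, Pow(B, -1)), Mul(Rational(1, 6), Pow(B, -1), Add(B, O))))
Function('n')(o, V) = Add(3, Mul(Rational(-53, 6), o), Mul(Rational(1, 6), V)) (Function('n')(o, V) = Mul(Mul(Rational(1, 6), Pow(o, -1), Add(18, V, Mul(-53, o))), o) = Add(3, Mul(Rational(-53, 6), o), Mul(Rational(1, 6), V)))
Pow(Add(Function('n')(-17, -3), Pow(18, 2)), 2) = Pow(Add(Add(3, Mul(Rational(-53, 6), -17), Mul(Rational(1, 6), -3)), Pow(18, 2)), 2) = Pow(Add(Add(3, Rational(901, 6), Rational(-1, 2)), 324), 2) = Pow(Add(Rational(458, 3), 324), 2) = Pow(Rational(1430, 3), 2) = Rational(2044900, 9)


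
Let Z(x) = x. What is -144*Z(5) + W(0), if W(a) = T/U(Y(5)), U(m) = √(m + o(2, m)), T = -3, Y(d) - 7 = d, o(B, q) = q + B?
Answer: -720 - 3*√26/26 ≈ -720.59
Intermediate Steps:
o(B, q) = B + q
Y(d) = 7 + d
U(m) = √(2 + 2*m) (U(m) = √(m + (2 + m)) = √(2 + 2*m))
W(a) = -3*√26/26 (W(a) = -3/√(2 + 2*(7 + 5)) = -3/√(2 + 2*12) = -3/√(2 + 24) = -3*√26/26)
-144*Z(5) + W(0) = -144*5 - 3*√26/26 = -720 - 3*√26/26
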